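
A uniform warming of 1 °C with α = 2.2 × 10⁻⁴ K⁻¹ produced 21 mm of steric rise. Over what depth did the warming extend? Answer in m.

H = Δh/(αΔT) = 0.021 / (2.2×10⁻⁴ × 1) ≈ 95.45 m

about 95 m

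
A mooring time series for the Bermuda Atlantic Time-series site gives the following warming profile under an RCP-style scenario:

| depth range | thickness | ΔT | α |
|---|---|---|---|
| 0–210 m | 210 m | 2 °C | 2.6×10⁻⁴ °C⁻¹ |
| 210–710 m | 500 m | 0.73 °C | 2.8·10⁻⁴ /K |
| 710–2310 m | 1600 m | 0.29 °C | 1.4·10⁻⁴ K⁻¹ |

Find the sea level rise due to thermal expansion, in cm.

Layer 1: 210 × 2 × 2.6×10⁻⁴ = 0.10920 m
210–710 m: 0.73 × 500 × 2.8×10⁻⁴ = 0.10220 m
Layer 3: 1600 × 1.4×10⁻⁴ × 0.29 = 0.06496 m
Δh = 0.10920 + 0.10220 + 0.06496 = 0.27636 m

Δh = 27.6 cm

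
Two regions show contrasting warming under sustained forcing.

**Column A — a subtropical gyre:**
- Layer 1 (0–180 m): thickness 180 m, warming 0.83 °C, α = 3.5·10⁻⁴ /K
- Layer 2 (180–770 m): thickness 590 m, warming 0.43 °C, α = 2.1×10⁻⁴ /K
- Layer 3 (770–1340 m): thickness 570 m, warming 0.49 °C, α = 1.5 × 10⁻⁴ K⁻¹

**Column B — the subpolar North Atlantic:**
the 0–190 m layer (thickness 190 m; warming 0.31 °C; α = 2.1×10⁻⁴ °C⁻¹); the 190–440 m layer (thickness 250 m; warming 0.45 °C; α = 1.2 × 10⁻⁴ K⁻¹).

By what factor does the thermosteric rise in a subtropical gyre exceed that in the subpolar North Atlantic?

A Layer 1: 0.83 × 180 × 3.5×10⁻⁴ = 0.05229 m
A Layer 2: 0.43 × 590 × 2.1×10⁻⁴ = 0.053277 m
A 1.5×10⁻⁴ × 570 × 0.49 = 0.041895 m
A total: 0.147462 m
B 190 × 0.31 × 2.1×10⁻⁴ = 0.012369 m
B 190–440 m: 250 × 0.45 × 1.2×10⁻⁴ = 0.01350 m
B total: 0.025869 m
Ratio: 0.147462 / 0.025869 ≈ 5.700

5.70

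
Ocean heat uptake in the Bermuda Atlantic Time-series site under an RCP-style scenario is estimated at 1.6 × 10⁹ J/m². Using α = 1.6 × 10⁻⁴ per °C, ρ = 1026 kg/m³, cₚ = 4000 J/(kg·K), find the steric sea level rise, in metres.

0.062 m of thermosteric rise

Δh = αQ/(ρcₚ) = 1.6×10⁻⁴ × 1.6×10⁹ / (1026 × 4000) ≈ 0.062378 m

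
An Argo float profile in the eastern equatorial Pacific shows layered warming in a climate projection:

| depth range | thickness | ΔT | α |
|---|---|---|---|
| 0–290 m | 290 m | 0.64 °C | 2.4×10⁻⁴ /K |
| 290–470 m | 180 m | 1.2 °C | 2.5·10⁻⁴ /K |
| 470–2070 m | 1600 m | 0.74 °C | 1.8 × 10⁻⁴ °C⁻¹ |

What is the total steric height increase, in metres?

290 × 2.4×10⁻⁴ × 0.64 = 0.044544 m
290–470 m: 2.5×10⁻⁴ × 180 × 1.2 = 0.05400 m
Layer 3: 0.74 × 1.8×10⁻⁴ × 1600 = 0.21312 m
Δh = 0.044544 + 0.05400 + 0.21312 = 0.311664 m ≈ 0.312 m

0.312 m of thermosteric rise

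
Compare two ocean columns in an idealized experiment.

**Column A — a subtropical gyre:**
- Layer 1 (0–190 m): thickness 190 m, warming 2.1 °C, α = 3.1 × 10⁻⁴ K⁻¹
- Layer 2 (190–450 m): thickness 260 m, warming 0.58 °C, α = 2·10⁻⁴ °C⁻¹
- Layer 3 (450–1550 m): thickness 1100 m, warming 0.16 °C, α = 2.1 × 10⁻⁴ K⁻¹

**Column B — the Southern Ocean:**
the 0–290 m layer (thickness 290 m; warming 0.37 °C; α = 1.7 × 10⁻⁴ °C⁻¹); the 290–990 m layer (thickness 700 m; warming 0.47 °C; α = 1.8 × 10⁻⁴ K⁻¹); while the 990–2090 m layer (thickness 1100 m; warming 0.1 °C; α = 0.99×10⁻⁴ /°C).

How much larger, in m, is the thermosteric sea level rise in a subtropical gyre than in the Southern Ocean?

A 2.1 × 3.1×10⁻⁴ × 190 = 0.12369 m
A 260 × 2×10⁻⁴ × 0.58 = 0.03016 m
A 0.16 × 2.1×10⁻⁴ × 1100 = 0.03696 m
A total: 0.19081 m
B Layer 1: 290 × 1.7×10⁻⁴ × 0.37 = 0.018241 m
B 290–990 m: 1.8×10⁻⁴ × 700 × 0.47 = 0.05922 m
B 1100 × 0.99×10⁻⁴ × 0.1 = 0.01089 m
B total: 0.088351 m
Difference: 0.19081 − 0.088351 = 0.102459 m

0.102 m larger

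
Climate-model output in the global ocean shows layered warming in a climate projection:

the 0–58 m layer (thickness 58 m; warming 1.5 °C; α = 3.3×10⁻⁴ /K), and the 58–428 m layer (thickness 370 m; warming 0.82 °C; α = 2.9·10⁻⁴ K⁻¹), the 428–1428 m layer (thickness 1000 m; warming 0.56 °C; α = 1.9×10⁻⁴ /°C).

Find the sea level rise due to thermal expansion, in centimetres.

Layer 1: 1.5 × 3.3×10⁻⁴ × 58 = 0.02871 m
370 × 2.9×10⁻⁴ × 0.82 = 0.087986 m
Layer 3: 1000 × 0.56 × 1.9×10⁻⁴ = 0.10640 m
Δh = 0.02871 + 0.087986 + 0.10640 = 0.223096 m ≈ 22.3 cm

22.3 cm of thermosteric rise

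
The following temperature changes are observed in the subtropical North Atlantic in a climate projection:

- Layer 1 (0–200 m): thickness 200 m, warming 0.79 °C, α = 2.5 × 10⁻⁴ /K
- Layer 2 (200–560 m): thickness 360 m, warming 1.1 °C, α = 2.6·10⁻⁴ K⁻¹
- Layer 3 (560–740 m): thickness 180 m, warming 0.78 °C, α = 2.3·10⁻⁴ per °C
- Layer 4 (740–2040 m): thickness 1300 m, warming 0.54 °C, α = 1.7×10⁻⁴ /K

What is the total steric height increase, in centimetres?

200 × 0.79 × 2.5×10⁻⁴ = 0.03950 m
360 × 2.6×10⁻⁴ × 1.1 = 0.10296 m
Layer 3: 180 × 0.78 × 2.3×10⁻⁴ = 0.032292 m
740–2040 m: 0.54 × 1300 × 1.7×10⁻⁴ = 0.11934 m
Δh = 0.03950 + 0.10296 + 0.032292 + 0.11934 = 0.294092 m

Δh ≈ 29 cm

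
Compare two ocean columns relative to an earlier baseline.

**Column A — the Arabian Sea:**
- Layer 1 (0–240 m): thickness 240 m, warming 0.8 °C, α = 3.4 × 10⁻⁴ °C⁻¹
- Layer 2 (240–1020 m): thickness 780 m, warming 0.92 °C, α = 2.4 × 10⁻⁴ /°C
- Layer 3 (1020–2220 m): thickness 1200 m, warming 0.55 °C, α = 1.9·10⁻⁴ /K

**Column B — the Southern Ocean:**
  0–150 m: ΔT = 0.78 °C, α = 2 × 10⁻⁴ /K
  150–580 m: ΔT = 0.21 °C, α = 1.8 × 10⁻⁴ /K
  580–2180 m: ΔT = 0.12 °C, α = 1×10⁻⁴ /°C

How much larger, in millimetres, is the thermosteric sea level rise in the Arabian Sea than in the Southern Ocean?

A 0–240 m: 3.4×10⁻⁴ × 0.8 × 240 = 0.06528 m
A 240–1020 m: 780 × 0.92 × 2.4×10⁻⁴ = 0.172224 m
A Layer 3: 0.55 × 1.9×10⁻⁴ × 1200 = 0.12540 m
A total: 0.362904 m
B Layer 1: 150 × 2×10⁻⁴ × 0.78 = 0.02340 m
B 150–580 m: 1.8×10⁻⁴ × 430 × 0.21 = 0.016254 m
B Layer 3: 1×10⁻⁴ × 1600 × 0.12 = 0.01920 m
B total: 0.058854 m
Difference: 0.362904 − 0.058854 = 0.30405 m

300 mm larger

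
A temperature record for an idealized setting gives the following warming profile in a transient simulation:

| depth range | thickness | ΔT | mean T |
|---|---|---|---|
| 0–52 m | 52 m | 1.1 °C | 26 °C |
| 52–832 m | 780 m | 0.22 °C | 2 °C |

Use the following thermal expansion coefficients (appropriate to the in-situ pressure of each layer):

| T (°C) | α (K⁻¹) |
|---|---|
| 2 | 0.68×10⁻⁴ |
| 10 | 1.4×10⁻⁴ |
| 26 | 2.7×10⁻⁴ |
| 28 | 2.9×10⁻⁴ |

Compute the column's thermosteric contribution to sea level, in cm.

Layer 1 at 26 °C → α = 2.7×10⁻⁴ K⁻¹
Layer 2 at 2 °C → α = 0.68×10⁻⁴ K⁻¹
Layer 1: 1.1 × 52 × 2.7×10⁻⁴ = 0.015444 m
Layer 2: 0.68×10⁻⁴ × 780 × 0.22 = 0.0116688 m
Δh = 0.015444 + 0.0116688 = 0.0271128 m ≈ 2.71 cm

Δh = 2.71 cm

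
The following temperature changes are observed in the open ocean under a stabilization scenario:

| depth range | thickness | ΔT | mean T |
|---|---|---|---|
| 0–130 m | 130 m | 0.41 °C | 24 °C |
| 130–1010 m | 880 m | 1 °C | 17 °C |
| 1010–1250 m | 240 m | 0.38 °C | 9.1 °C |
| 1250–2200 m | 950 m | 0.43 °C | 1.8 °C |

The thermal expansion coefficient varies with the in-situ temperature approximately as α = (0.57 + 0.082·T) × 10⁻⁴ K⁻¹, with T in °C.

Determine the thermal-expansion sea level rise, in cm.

Δh = 22.8 cm

Layer 1: α = (0.57 + 0.082×24)×10⁻⁴ = 2.538×10⁻⁴ K⁻¹
Layer 2: α = (0.57 + 0.082×17)×10⁻⁴ = 1.964×10⁻⁴ K⁻¹
Layer 3: α = (0.57 + 0.082×9.1)×10⁻⁴ = 1.3162×10⁻⁴ K⁻¹
Layer 4: α = (0.57 + 0.082×1.8)×10⁻⁴ = 0.7176×10⁻⁴ K⁻¹
0–130 m: 130 × 0.41 × 2.538×10⁻⁴ = 0.01352754 m
880 × 1.964×10⁻⁴ × 1 = 0.172832 m
1.3162×10⁻⁴ × 0.38 × 240 = 0.012003744 m
0.43 × 950 × 0.7176×10⁻⁴ = 0.02931396 m
Δh = 0.01352754 + 0.172832 + 0.012003744 + 0.02931396 = 0.227677244 m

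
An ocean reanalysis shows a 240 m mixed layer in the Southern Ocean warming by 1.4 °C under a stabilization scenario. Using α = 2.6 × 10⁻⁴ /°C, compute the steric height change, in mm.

Δh = αΔT·H = 2.6×10⁻⁴ × 1.4 × 240 = 0.08736 m

about 87.4 mm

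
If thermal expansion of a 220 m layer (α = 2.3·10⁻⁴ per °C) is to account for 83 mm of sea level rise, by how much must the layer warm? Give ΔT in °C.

ΔT = Δh/(αH) = 0.083 / (2.3×10⁻⁴ × 220) ≈ 1.640 °C

1.64 °C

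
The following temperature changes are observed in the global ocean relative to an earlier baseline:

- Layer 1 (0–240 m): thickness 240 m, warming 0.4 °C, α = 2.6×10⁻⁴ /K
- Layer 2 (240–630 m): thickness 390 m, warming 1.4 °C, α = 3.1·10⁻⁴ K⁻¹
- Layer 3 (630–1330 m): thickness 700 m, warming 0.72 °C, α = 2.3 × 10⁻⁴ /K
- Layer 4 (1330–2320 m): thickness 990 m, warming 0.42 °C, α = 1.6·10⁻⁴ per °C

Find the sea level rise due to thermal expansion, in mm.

Δh ≈ 377 mm

2.6×10⁻⁴ × 240 × 0.4 = 0.02496 m
390 × 1.4 × 3.1×10⁻⁴ = 0.16926 m
Layer 3: 2.3×10⁻⁴ × 700 × 0.72 = 0.11592 m
1330–2320 m: 1.6×10⁻⁴ × 990 × 0.42 = 0.066528 m
Δh = 0.02496 + 0.16926 + 0.11592 + 0.066528 = 0.376668 m ≈ 377 mm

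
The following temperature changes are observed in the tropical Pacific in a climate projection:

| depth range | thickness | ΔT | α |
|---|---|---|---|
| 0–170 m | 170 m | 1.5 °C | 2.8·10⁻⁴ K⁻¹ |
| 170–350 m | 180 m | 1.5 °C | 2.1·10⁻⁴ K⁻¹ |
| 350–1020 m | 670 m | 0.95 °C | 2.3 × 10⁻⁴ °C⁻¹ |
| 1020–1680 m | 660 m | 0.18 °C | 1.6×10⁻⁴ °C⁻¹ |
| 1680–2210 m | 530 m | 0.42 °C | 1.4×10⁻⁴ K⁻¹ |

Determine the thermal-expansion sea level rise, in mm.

about 325 mm

0–170 m: 2.8×10⁻⁴ × 170 × 1.5 = 0.07140 m
Layer 2: 180 × 1.5 × 2.1×10⁻⁴ = 0.05670 m
350–1020 m: 0.95 × 2.3×10⁻⁴ × 670 = 0.146395 m
Layer 4: 1.6×10⁻⁴ × 660 × 0.18 = 0.019008 m
Layer 5: 1.4×10⁻⁴ × 530 × 0.42 = 0.031164 m
Δh = 0.07140 + 0.05670 + 0.146395 + 0.019008 + 0.031164 = 0.324667 m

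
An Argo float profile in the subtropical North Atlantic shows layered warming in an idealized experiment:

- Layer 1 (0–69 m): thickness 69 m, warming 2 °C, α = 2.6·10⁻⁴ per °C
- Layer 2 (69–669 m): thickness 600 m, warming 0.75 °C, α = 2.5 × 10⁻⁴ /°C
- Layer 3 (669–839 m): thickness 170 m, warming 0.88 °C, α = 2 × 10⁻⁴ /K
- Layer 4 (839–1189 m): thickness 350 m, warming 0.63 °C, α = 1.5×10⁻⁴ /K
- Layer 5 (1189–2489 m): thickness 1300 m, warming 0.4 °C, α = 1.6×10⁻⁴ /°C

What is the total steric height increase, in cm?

about 29.5 cm

0–69 m: 2.6×10⁻⁴ × 69 × 2 = 0.03588 m
0.75 × 600 × 2.5×10⁻⁴ = 0.11250 m
Layer 3: 170 × 0.88 × 2×10⁻⁴ = 0.02992 m
839–1189 m: 350 × 0.63 × 1.5×10⁻⁴ = 0.033075 m
Layer 5: 0.4 × 1.6×10⁻⁴ × 1300 = 0.08320 m
Δh = 0.03588 + 0.11250 + 0.02992 + 0.033075 + 0.08320 = 0.294575 m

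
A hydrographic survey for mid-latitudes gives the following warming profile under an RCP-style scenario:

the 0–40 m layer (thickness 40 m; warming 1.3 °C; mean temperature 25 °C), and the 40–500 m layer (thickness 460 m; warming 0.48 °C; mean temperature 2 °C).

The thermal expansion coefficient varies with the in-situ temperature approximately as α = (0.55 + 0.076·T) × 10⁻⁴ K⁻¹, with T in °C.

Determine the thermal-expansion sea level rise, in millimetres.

Δh ≈ 28 mm

Layer 1: α = (0.55 + 0.076×25)×10⁻⁴ = 2.45×10⁻⁴ K⁻¹
Layer 2: α = (0.55 + 0.076×2)×10⁻⁴ = 0.702×10⁻⁴ K⁻¹
0–40 m: 1.3 × 40 × 2.45×10⁻⁴ = 0.01274 m
40–500 m: 0.702×10⁻⁴ × 0.48 × 460 = 0.01550016 m
Δh = 0.01274 + 0.01550016 = 0.02824016 m ≈ 28 mm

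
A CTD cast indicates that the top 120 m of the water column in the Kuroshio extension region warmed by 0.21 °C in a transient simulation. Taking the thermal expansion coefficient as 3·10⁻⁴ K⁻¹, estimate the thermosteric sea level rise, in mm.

Δh = αΔT·H = 3×10⁻⁴ × 0.21 × 120 = 0.00756 m

Δh = 7.56 mm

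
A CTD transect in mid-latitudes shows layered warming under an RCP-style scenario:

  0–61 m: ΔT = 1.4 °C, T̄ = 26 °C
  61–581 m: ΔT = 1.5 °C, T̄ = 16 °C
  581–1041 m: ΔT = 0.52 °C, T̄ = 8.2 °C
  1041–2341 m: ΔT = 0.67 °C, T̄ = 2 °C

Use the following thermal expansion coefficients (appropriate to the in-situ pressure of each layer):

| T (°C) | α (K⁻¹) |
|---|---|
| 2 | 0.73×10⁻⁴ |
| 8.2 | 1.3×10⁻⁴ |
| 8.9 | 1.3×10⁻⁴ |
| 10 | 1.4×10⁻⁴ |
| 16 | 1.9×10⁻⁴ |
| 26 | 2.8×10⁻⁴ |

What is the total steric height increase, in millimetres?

267 mm of thermosteric rise

Layer 1 at 26 °C → α = 2.8×10⁻⁴ K⁻¹
Layer 2 at 16 °C → α = 1.9×10⁻⁴ K⁻¹
Layer 3 at 8.2 °C → α = 1.3×10⁻⁴ K⁻¹
Layer 4 at 2 °C → α = 0.73×10⁻⁴ K⁻¹
61 × 1.4 × 2.8×10⁻⁴ = 0.023912 m
1.9×10⁻⁴ × 520 × 1.5 = 0.14820 m
Layer 3: 0.52 × 460 × 1.3×10⁻⁴ = 0.031096 m
1041–2341 m: 1300 × 0.73×10⁻⁴ × 0.67 = 0.063583 m
Δh = 0.023912 + 0.14820 + 0.031096 + 0.063583 = 0.266791 m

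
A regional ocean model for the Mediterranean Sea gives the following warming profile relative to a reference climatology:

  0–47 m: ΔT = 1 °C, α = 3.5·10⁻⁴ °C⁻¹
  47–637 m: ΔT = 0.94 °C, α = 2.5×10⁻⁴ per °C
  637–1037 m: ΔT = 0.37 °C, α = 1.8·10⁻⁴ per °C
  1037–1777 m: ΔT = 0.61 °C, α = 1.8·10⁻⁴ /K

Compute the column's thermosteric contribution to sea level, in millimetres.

Δh ≈ 263 mm

0–47 m: 1 × 3.5×10⁻⁴ × 47 = 0.01645 m
Layer 2: 590 × 2.5×10⁻⁴ × 0.94 = 0.13865 m
637–1037 m: 400 × 1.8×10⁻⁴ × 0.37 = 0.02664 m
1037–1777 m: 1.8×10⁻⁴ × 0.61 × 740 = 0.081252 m
Δh = 0.01645 + 0.13865 + 0.02664 + 0.081252 = 0.262992 m ≈ 263 mm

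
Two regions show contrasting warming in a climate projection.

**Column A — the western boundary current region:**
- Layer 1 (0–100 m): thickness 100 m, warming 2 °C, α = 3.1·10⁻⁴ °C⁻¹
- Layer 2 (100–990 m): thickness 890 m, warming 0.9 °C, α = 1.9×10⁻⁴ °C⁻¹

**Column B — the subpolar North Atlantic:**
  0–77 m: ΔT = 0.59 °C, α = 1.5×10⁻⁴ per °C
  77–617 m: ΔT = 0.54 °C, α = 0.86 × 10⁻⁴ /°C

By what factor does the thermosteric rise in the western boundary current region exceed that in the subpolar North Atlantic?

A 100 × 3.1×10⁻⁴ × 2 = 0.06200 m
A 1.9×10⁻⁴ × 890 × 0.9 = 0.15219 m
A total: 0.21419 m
B 77 × 1.5×10⁻⁴ × 0.59 = 0.0068145 m
B Layer 2: 0.54 × 540 × 0.86×10⁻⁴ = 0.0250776 m
B total: 0.0318921 m
Ratio: 0.21419 / 0.0318921 ≈ 6.716

≈ 6.7×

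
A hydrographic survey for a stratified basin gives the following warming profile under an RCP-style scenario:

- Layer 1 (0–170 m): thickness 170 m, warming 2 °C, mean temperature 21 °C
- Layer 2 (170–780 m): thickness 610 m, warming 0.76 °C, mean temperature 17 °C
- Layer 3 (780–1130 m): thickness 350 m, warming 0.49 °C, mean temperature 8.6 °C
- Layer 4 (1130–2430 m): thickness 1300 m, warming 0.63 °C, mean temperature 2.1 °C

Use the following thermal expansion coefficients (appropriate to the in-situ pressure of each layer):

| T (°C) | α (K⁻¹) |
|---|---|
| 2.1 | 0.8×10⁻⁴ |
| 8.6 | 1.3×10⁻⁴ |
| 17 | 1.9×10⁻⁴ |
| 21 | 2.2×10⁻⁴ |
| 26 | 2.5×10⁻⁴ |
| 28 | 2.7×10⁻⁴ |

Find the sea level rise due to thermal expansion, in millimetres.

Layer 1 at 21 °C → α = 2.2×10⁻⁴ K⁻¹
Layer 2 at 17 °C → α = 1.9×10⁻⁴ K⁻¹
Layer 3 at 8.6 °C → α = 1.3×10⁻⁴ K⁻¹
Layer 4 at 2.1 °C → α = 0.8×10⁻⁴ K⁻¹
2 × 2.2×10⁻⁴ × 170 = 0.07480 m
Layer 2: 1.9×10⁻⁴ × 0.76 × 610 = 0.088084 m
780–1130 m: 0.49 × 350 × 1.3×10⁻⁴ = 0.022295 m
1300 × 0.63 × 0.8×10⁻⁴ = 0.06552 m
Δh = 0.07480 + 0.088084 + 0.022295 + 0.06552 = 0.250699 m

250 mm of thermosteric rise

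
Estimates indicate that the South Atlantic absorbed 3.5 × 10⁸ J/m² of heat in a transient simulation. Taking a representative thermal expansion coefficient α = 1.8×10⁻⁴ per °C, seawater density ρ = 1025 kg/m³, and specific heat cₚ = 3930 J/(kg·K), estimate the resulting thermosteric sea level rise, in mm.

15.6 mm of thermosteric rise

Δh = αQ/(ρcₚ) = 1.8×10⁻⁴ × 3.5×10⁸ / (1025 × 3930) ≈ 0.01564 m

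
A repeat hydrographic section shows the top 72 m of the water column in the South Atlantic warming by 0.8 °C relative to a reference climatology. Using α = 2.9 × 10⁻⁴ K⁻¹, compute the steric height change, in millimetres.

Δh = αΔT·H = 2.9×10⁻⁴ × 0.8 × 72 = 0.016704 m

16.7 mm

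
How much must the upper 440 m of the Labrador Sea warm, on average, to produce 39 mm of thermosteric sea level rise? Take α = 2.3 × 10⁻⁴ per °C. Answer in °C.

ΔT = Δh/(αH) = 0.039 / (2.3×10⁻⁴ × 440) ≈ 0.3854 °C

about 0.385 °C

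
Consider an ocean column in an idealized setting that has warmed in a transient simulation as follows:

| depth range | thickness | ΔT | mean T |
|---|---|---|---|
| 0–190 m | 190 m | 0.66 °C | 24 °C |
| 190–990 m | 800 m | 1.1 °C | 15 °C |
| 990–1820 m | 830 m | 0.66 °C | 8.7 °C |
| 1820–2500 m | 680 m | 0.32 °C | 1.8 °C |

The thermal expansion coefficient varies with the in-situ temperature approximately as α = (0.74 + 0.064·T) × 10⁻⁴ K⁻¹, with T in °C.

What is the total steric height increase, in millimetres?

about 268 mm

Layer 1: α = (0.74 + 0.064×24)×10⁻⁴ = 2.276×10⁻⁴ K⁻¹
Layer 2: α = (0.74 + 0.064×15)×10⁻⁴ = 1.7×10⁻⁴ K⁻¹
Layer 3: α = (0.74 + 0.064×8.7)×10⁻⁴ = 1.2968×10⁻⁴ K⁻¹
Layer 4: α = (0.74 + 0.064×1.8)×10⁻⁴ = 0.8552×10⁻⁴ K⁻¹
0.66 × 2.276×10⁻⁴ × 190 = 0.02854104 m
Layer 2: 1.7×10⁻⁴ × 1.1 × 800 = 0.14960 m
990–1820 m: 1.2968×10⁻⁴ × 830 × 0.66 = 0.071038704 m
1820–2500 m: 680 × 0.8552×10⁻⁴ × 0.32 = 0.018609152 m
Δh = 0.02854104 + 0.14960 + 0.071038704 + 0.018609152 = 0.267788896 m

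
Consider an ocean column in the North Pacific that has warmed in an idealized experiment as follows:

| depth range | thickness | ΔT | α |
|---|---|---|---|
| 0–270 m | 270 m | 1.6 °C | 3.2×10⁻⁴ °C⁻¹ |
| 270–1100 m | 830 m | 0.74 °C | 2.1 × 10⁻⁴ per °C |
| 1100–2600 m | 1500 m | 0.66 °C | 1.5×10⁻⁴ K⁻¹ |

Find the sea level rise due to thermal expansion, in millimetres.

Layer 1: 270 × 3.2×10⁻⁴ × 1.6 = 0.13824 m
Layer 2: 830 × 2.1×10⁻⁴ × 0.74 = 0.128982 m
1100–2600 m: 0.66 × 1.5×10⁻⁴ × 1500 = 0.14850 m
Δh = 0.13824 + 0.128982 + 0.14850 = 0.415722 m ≈ 420 mm

Δh = 420 mm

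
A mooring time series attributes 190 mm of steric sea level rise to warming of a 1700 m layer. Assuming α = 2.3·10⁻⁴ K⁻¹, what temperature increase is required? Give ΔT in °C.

ΔT = Δh/(αH) = 0.19 / (2.3×10⁻⁴ × 1700) ≈ 0.4859 °C

about 0.49 °C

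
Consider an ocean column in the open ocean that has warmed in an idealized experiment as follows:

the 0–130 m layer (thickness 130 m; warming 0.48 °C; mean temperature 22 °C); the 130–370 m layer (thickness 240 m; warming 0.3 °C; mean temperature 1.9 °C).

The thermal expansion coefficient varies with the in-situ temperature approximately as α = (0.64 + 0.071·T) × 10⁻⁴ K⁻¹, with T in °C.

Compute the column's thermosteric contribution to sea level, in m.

Layer 1: α = (0.64 + 0.071×22)×10⁻⁴ = 2.202×10⁻⁴ K⁻¹
Layer 2: α = (0.64 + 0.071×1.9)×10⁻⁴ = 0.7749×10⁻⁴ K⁻¹
0–130 m: 0.48 × 2.202×10⁻⁴ × 130 = 0.01374048 m
130–370 m: 0.3 × 240 × 0.7749×10⁻⁴ = 0.00557928 m
Δh = 0.01374048 + 0.00557928 = 0.01931976 m

Δh ≈ 0.0193 m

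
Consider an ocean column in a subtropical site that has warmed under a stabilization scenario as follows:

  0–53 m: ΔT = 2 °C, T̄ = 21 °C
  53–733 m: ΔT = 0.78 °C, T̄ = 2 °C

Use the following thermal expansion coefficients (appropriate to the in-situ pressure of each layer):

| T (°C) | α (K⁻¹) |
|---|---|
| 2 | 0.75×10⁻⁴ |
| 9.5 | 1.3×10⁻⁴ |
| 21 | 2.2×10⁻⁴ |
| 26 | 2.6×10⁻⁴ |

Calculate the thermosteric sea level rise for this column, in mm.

Layer 1 at 21 °C → α = 2.2×10⁻⁴ K⁻¹
Layer 2 at 2 °C → α = 0.75×10⁻⁴ K⁻¹
Layer 1: 2 × 2.2×10⁻⁴ × 53 = 0.02332 m
Layer 2: 0.75×10⁻⁴ × 680 × 0.78 = 0.03978 m
Δh = 0.02332 + 0.03978 = 0.06310 m ≈ 63 mm

about 63 mm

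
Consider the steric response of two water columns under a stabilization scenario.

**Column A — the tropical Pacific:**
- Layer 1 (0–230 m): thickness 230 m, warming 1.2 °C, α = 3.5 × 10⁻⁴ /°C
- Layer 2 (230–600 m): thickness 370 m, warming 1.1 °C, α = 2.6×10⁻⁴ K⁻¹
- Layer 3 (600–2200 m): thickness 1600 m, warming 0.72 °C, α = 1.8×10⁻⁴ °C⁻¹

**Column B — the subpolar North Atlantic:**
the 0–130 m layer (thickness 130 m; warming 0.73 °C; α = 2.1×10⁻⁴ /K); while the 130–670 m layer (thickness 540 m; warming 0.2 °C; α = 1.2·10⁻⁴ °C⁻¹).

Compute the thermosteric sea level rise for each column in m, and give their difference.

A 3.5×10⁻⁴ × 1.2 × 230 = 0.09660 m
A 370 × 1.1 × 2.6×10⁻⁴ = 0.10582 m
A Layer 3: 1.8×10⁻⁴ × 1600 × 0.72 = 0.20736 m
A total: 0.40978 m
B 130 × 0.73 × 2.1×10⁻⁴ = 0.019929 m
B Layer 2: 1.2×10⁻⁴ × 540 × 0.2 = 0.01296 m
B total: 0.032889 m
Difference: 0.40978 − 0.032889 = 0.376891 m

A: 0.410 m; B: 0.0329 m; difference 0.377 m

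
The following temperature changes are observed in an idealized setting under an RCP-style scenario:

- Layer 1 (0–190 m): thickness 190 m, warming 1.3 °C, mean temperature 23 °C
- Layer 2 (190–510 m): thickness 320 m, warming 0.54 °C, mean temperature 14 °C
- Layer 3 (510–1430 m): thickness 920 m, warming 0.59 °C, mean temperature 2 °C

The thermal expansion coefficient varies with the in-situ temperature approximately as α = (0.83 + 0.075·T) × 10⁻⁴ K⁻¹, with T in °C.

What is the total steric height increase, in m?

Layer 1: α = (0.83 + 0.075×23)×10⁻⁴ = 2.555×10⁻⁴ K⁻¹
Layer 2: α = (0.83 + 0.075×14)×10⁻⁴ = 1.88×10⁻⁴ K⁻¹
Layer 3: α = (0.83 + 0.075×2)×10⁻⁴ = 0.98×10⁻⁴ K⁻¹
0–190 m: 1.3 × 2.555×10⁻⁴ × 190 = 0.0631085 m
Layer 2: 1.88×10⁻⁴ × 0.54 × 320 = 0.0324864 m
510–1430 m: 0.59 × 0.98×10⁻⁴ × 920 = 0.0531944 m
Δh = 0.0631085 + 0.0324864 + 0.0531944 = 0.1487893 m

Δh ≈ 0.149 m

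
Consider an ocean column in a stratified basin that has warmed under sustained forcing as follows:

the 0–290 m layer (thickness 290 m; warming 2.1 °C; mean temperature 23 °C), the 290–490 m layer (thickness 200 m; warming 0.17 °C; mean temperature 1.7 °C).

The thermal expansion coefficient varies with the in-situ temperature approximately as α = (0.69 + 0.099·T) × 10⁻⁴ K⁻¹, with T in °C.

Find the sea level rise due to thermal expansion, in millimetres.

Δh ≈ 180 mm

Layer 1: α = (0.69 + 0.099×23)×10⁻⁴ = 2.967×10⁻⁴ K⁻¹
Layer 2: α = (0.69 + 0.099×1.7)×10⁻⁴ = 0.8583×10⁻⁴ K⁻¹
0–290 m: 290 × 2.967×10⁻⁴ × 2.1 = 0.1806903 m
290–490 m: 0.17 × 0.8583×10⁻⁴ × 200 = 0.00291822 m
Δh = 0.1806903 + 0.00291822 = 0.18360852 m ≈ 180 mm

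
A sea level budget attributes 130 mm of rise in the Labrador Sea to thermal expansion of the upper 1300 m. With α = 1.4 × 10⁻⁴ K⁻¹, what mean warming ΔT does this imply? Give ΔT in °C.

ΔT = Δh/(αH) = 0.13 / (1.4×10⁻⁴ × 1300) ≈ 0.7143 °C

ΔT ≈ 0.714 °C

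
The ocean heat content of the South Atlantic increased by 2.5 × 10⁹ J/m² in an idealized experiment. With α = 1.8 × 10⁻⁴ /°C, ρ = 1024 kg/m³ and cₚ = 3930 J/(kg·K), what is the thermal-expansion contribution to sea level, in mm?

about 112 mm

Δh = αQ/(ρcₚ) = 1.8×10⁻⁴ × 2.5×10⁹ / (1024 × 3930) ≈ 0.11182 m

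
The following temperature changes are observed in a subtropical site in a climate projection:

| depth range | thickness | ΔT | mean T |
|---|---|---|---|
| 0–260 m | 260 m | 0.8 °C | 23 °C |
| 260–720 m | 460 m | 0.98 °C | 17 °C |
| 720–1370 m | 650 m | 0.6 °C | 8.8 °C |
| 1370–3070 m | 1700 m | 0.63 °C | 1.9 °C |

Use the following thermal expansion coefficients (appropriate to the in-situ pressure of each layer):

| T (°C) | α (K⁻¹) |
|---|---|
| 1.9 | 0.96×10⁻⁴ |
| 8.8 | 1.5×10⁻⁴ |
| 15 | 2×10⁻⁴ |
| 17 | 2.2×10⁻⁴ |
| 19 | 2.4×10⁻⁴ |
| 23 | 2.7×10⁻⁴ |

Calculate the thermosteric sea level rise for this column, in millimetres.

Δh ≈ 317 mm

Layer 1 at 23 °C → α = 2.7×10⁻⁴ K⁻¹
Layer 2 at 17 °C → α = 2.2×10⁻⁴ K⁻¹
Layer 3 at 8.8 °C → α = 1.5×10⁻⁴ K⁻¹
Layer 4 at 1.9 °C → α = 0.96×10⁻⁴ K⁻¹
Layer 1: 0.8 × 2.7×10⁻⁴ × 260 = 0.05616 m
460 × 2.2×10⁻⁴ × 0.98 = 0.099176 m
Layer 3: 650 × 1.5×10⁻⁴ × 0.6 = 0.05850 m
Layer 4: 0.63 × 1700 × 0.96×10⁻⁴ = 0.102816 m
Δh = 0.05616 + 0.099176 + 0.05850 + 0.102816 = 0.316652 m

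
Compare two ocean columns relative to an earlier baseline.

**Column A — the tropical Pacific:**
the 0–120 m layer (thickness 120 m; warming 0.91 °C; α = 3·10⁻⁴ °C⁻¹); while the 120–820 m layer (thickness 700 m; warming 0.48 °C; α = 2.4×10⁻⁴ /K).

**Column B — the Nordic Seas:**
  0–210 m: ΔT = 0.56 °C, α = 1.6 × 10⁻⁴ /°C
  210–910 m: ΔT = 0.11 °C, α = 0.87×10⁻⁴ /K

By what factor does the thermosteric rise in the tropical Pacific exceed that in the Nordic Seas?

A 3×10⁻⁴ × 0.91 × 120 = 0.03276 m
A Layer 2: 700 × 2.4×10⁻⁴ × 0.48 = 0.08064 m
A total: 0.11340 m
B 0–210 m: 210 × 0.56 × 1.6×10⁻⁴ = 0.018816 m
B Layer 2: 0.87×10⁻⁴ × 0.11 × 700 = 0.006699 m
B total: 0.025515 m
Ratio: 0.11340 / 0.025515 ≈ 4.444

4.4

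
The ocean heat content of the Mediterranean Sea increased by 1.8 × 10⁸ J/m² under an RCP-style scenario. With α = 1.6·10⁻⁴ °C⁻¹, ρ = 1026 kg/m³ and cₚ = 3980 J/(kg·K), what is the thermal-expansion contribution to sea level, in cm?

Δh = αQ/(ρcₚ) = 1.6×10⁻⁴ × 1.8×10⁸ / (1026 × 3980) ≈ 0.0070528 m

0.705 cm of thermosteric rise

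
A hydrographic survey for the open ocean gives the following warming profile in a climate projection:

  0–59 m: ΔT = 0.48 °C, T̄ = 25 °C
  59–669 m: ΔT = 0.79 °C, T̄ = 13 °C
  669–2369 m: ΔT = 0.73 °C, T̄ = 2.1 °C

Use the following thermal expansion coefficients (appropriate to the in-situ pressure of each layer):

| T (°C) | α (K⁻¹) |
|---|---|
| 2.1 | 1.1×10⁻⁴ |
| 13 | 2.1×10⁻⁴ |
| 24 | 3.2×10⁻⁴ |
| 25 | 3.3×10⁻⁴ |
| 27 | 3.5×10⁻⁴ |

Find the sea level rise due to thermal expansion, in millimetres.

Layer 1 at 25 °C → α = 3.3×10⁻⁴ K⁻¹
Layer 2 at 13 °C → α = 2.1×10⁻⁴ K⁻¹
Layer 3 at 2.1 °C → α = 1.1×10⁻⁴ K⁻¹
Layer 1: 0.48 × 59 × 3.3×10⁻⁴ = 0.0093456 m
610 × 0.79 × 2.1×10⁻⁴ = 0.101199 m
669–2369 m: 1.1×10⁻⁴ × 1700 × 0.73 = 0.13651 m
Δh = 0.0093456 + 0.101199 + 0.13651 = 0.2470546 m

Δh ≈ 250 mm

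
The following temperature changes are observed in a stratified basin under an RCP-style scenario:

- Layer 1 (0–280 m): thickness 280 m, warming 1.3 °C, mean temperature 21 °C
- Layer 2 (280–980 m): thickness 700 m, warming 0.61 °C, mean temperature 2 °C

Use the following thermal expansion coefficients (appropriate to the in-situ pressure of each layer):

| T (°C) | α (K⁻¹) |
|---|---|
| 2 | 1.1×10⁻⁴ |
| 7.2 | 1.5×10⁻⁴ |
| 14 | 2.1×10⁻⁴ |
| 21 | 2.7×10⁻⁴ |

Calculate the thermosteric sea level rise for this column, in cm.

Layer 1 at 21 °C → α = 2.7×10⁻⁴ K⁻¹
Layer 2 at 2 °C → α = 1.1×10⁻⁴ K⁻¹
280 × 2.7×10⁻⁴ × 1.3 = 0.09828 m
280–980 m: 0.61 × 700 × 1.1×10⁻⁴ = 0.04697 m
Δh = 0.09828 + 0.04697 = 0.14525 m ≈ 15 cm

15 cm of thermosteric rise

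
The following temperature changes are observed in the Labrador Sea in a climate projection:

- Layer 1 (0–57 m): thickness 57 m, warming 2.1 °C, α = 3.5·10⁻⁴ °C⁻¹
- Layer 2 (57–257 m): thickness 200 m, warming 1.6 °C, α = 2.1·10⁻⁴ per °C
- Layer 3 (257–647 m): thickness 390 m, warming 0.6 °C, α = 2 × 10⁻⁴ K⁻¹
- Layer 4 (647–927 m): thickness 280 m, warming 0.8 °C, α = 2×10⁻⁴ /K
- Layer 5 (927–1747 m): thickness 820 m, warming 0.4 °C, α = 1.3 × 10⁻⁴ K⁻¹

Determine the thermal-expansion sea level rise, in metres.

0–57 m: 57 × 2.1 × 3.5×10⁻⁴ = 0.041895 m
57–257 m: 200 × 2.1×10⁻⁴ × 1.6 = 0.06720 m
Layer 3: 0.6 × 390 × 2×10⁻⁴ = 0.04680 m
647–927 m: 280 × 2×10⁻⁴ × 0.8 = 0.04480 m
927–1747 m: 0.4 × 1.3×10⁻⁴ × 820 = 0.04264 m
Δh = 0.041895 + 0.06720 + 0.04680 + 0.04480 + 0.04264 = 0.243335 m

0.243 m of thermosteric rise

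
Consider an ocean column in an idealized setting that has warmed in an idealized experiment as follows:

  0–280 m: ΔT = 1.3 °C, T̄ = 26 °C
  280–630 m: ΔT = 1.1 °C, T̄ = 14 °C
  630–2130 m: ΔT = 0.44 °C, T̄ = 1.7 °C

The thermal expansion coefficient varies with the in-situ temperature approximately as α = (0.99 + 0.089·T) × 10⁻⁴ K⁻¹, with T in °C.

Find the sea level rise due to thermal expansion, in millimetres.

Layer 1: α = (0.99 + 0.089×26)×10⁻⁴ = 3.304×10⁻⁴ K⁻¹
Layer 2: α = (0.99 + 0.089×14)×10⁻⁴ = 2.236×10⁻⁴ K⁻¹
Layer 3: α = (0.99 + 0.089×1.7)×10⁻⁴ = 1.1413×10⁻⁴ K⁻¹
3.304×10⁻⁴ × 280 × 1.3 = 0.1202656 m
Layer 2: 350 × 1.1 × 2.236×10⁻⁴ = 0.086086 m
1.1413×10⁻⁴ × 1500 × 0.44 = 0.0753258 m
Δh = 0.1202656 + 0.086086 + 0.0753258 = 0.2816774 m

Δh ≈ 282 mm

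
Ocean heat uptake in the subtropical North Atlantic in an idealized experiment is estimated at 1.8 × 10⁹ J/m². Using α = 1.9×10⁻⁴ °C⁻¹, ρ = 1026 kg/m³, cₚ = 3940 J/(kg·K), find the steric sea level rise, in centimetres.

8.5 cm

Δh = αQ/(ρcₚ) = 1.9×10⁻⁴ × 1.8×10⁹ / (1026 × 3940) ≈ 0.084602 m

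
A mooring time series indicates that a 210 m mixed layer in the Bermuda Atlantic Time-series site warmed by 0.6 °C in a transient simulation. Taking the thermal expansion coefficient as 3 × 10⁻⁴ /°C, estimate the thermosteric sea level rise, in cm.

3.78 cm

Δh = αΔT·H = 3×10⁻⁴ × 0.6 × 210 = 0.03780 m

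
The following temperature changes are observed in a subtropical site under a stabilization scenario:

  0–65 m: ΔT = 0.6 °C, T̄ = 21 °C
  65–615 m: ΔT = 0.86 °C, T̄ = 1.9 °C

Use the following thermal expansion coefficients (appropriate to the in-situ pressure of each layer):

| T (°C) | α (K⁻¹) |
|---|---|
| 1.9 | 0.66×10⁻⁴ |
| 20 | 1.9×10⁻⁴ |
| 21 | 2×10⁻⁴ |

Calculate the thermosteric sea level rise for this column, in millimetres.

about 39 mm

Layer 1 at 21 °C → α = 2×10⁻⁴ K⁻¹
Layer 2 at 1.9 °C → α = 0.66×10⁻⁴ K⁻¹
0–65 m: 2×10⁻⁴ × 0.6 × 65 = 0.00780 m
Layer 2: 550 × 0.86 × 0.66×10⁻⁴ = 0.031218 m
Δh = 0.00780 + 0.031218 = 0.039018 m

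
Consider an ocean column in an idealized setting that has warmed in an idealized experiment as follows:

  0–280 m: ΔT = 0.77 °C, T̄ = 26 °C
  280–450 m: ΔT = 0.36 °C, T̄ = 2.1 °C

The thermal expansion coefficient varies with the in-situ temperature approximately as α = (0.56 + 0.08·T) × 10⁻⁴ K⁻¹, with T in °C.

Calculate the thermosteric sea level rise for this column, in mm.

Layer 1: α = (0.56 + 0.08×26)×10⁻⁴ = 2.64×10⁻⁴ K⁻¹
Layer 2: α = (0.56 + 0.08×2.1)×10⁻⁴ = 0.728×10⁻⁴ K⁻¹
0–280 m: 0.77 × 280 × 2.64×10⁻⁴ = 0.0569184 m
Layer 2: 0.36 × 170 × 0.728×10⁻⁴ = 0.00445536 m
Δh = 0.0569184 + 0.00445536 = 0.06137376 m

about 61.4 mm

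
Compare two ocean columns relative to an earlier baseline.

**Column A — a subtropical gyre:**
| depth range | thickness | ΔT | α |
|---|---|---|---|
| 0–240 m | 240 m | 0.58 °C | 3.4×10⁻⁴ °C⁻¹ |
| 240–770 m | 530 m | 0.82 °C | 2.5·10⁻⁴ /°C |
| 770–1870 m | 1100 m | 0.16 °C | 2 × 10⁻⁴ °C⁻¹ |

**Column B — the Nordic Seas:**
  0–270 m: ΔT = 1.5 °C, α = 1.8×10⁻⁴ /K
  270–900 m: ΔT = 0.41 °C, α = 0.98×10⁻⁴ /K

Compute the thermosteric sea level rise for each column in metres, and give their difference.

A 240 × 0.58 × 3.4×10⁻⁴ = 0.047328 m
A 2.5×10⁻⁴ × 530 × 0.82 = 0.10865 m
A Layer 3: 0.16 × 1100 × 2×10⁻⁴ = 0.03520 m
A total: 0.191178 m
B Layer 1: 1.8×10⁻⁴ × 270 × 1.5 = 0.07290 m
B 630 × 0.98×10⁻⁴ × 0.41 = 0.0253134 m
B total: 0.0982134 m
Difference: 0.191178 − 0.0982134 = 0.0929646 m

Δh_A ≈ 0.19 m, Δh_B ≈ 0.098 m; difference ≈ 0.093 m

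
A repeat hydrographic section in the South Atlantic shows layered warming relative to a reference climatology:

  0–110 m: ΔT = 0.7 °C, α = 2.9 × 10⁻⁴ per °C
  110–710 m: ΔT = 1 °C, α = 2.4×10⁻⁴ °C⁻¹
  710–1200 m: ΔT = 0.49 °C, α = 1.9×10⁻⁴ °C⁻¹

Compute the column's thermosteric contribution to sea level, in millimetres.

Δh ≈ 212 mm

110 × 0.7 × 2.9×10⁻⁴ = 0.02233 m
600 × 2.4×10⁻⁴ × 1 = 0.14400 m
Layer 3: 0.49 × 490 × 1.9×10⁻⁴ = 0.045619 m
Δh = 0.02233 + 0.14400 + 0.045619 = 0.211949 m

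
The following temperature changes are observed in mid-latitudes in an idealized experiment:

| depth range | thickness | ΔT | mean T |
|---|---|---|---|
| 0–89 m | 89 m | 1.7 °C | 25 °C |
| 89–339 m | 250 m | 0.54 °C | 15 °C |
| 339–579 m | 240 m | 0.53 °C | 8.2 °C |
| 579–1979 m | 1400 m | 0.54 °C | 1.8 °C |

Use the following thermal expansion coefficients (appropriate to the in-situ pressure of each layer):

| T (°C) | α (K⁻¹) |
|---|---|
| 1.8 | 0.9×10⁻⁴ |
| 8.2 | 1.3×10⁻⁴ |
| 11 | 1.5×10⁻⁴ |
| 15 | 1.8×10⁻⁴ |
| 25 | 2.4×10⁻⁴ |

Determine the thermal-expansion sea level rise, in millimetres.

Layer 1 at 25 °C → α = 2.4×10⁻⁴ K⁻¹
Layer 2 at 15 °C → α = 1.8×10⁻⁴ K⁻¹
Layer 3 at 8.2 °C → α = 1.3×10⁻⁴ K⁻¹
Layer 4 at 1.8 °C → α = 0.9×10⁻⁴ K⁻¹
0–89 m: 1.7 × 89 × 2.4×10⁻⁴ = 0.036312 m
Layer 2: 250 × 1.8×10⁻⁴ × 0.54 = 0.02430 m
0.53 × 240 × 1.3×10⁻⁴ = 0.016536 m
Layer 4: 1400 × 0.54 × 0.9×10⁻⁴ = 0.06804 m
Δh = 0.036312 + 0.02430 + 0.016536 + 0.06804 = 0.145188 m

145 mm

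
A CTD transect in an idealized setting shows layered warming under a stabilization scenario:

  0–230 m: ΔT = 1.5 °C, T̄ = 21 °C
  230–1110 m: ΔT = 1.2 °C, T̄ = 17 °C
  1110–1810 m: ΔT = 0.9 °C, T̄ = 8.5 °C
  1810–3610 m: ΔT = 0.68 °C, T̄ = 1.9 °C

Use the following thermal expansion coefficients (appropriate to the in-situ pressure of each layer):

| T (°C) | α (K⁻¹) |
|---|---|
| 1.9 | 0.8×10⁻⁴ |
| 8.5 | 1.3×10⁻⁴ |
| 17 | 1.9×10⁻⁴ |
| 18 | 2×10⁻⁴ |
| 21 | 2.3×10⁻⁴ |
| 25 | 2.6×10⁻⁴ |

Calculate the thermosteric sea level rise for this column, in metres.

Δh ≈ 0.46 m

Layer 1 at 21 °C → α = 2.3×10⁻⁴ K⁻¹
Layer 2 at 17 °C → α = 1.9×10⁻⁴ K⁻¹
Layer 3 at 8.5 °C → α = 1.3×10⁻⁴ K⁻¹
Layer 4 at 1.9 °C → α = 0.8×10⁻⁴ K⁻¹
230 × 1.5 × 2.3×10⁻⁴ = 0.07935 m
230–1110 m: 880 × 1.9×10⁻⁴ × 1.2 = 0.20064 m
Layer 3: 0.9 × 1.3×10⁻⁴ × 700 = 0.08190 m
1800 × 0.8×10⁻⁴ × 0.68 = 0.09792 m
Δh = 0.07935 + 0.20064 + 0.08190 + 0.09792 = 0.45981 m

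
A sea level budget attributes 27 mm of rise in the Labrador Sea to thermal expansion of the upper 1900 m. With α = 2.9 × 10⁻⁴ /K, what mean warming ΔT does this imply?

0.0490 K

ΔT = Δh/(αH) = 0.027 / (2.9×10⁻⁴ × 1900) ≈ 0.04900 K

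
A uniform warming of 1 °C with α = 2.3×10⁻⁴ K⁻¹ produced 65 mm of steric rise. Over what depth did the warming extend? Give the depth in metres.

about 283 m

H = Δh/(αΔT) = 0.065 / (2.3×10⁻⁴ × 1) ≈ 282.6 m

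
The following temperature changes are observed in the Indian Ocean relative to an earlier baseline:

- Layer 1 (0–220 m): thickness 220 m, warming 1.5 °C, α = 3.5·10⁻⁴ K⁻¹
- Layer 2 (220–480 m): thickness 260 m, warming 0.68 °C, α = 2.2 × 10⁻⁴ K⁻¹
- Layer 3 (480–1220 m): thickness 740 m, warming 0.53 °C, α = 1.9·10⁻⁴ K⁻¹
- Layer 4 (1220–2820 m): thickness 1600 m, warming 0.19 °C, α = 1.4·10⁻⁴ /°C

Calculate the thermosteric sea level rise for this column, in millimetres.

Δh = 271 mm

3.5×10⁻⁴ × 220 × 1.5 = 0.11550 m
220–480 m: 0.68 × 2.2×10⁻⁴ × 260 = 0.038896 m
Layer 3: 0.53 × 740 × 1.9×10⁻⁴ = 0.074518 m
1220–2820 m: 1.4×10⁻⁴ × 1600 × 0.19 = 0.04256 m
Δh = 0.11550 + 0.038896 + 0.074518 + 0.04256 = 0.271474 m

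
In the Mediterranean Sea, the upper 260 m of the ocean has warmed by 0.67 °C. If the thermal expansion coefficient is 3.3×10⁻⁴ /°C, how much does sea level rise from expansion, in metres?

Δh = αΔT·H = 3.3×10⁻⁴ × 0.67 × 260 = 0.057486 m

0.0575 m of thermosteric rise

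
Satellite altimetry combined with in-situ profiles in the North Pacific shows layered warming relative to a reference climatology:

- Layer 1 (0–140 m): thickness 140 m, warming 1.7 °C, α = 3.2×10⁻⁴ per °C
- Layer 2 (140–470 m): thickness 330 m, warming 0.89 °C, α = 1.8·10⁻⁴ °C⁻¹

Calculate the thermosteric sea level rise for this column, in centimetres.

Layer 1: 1.7 × 140 × 3.2×10⁻⁴ = 0.07616 m
140–470 m: 1.8×10⁻⁴ × 0.89 × 330 = 0.052866 m
Δh = 0.07616 + 0.052866 = 0.129026 m

about 12.9 cm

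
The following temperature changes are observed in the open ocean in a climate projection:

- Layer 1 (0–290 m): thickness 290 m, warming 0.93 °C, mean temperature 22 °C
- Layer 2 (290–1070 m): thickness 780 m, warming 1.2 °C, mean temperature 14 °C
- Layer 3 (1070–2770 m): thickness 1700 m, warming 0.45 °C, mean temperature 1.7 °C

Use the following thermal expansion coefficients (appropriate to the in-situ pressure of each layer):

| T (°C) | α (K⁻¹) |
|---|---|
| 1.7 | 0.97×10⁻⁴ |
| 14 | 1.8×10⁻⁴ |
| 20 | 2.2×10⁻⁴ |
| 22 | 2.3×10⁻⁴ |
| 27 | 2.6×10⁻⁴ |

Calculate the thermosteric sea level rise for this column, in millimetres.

Layer 1 at 22 °C → α = 2.3×10⁻⁴ K⁻¹
Layer 2 at 14 °C → α = 1.8×10⁻⁴ K⁻¹
Layer 3 at 1.7 °C → α = 0.97×10⁻⁴ K⁻¹
0.93 × 290 × 2.3×10⁻⁴ = 0.062031 m
290–1070 m: 780 × 1.2 × 1.8×10⁻⁴ = 0.16848 m
0.45 × 1700 × 0.97×10⁻⁴ = 0.074205 m
Δh = 0.062031 + 0.16848 + 0.074205 = 0.304716 m ≈ 300 mm

about 300 mm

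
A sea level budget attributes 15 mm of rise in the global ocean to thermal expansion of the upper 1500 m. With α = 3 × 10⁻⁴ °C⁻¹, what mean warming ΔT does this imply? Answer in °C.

0.0333 °C

ΔT = Δh/(αH) = 0.015 / (3×10⁻⁴ × 1500) ≈ 0.03333 °C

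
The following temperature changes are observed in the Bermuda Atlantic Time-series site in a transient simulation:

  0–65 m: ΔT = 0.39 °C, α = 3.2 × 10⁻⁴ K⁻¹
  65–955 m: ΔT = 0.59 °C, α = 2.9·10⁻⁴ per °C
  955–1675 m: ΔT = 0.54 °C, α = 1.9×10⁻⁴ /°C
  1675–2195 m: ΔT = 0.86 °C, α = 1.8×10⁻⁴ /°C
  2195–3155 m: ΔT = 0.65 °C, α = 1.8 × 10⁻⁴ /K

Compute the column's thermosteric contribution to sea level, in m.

0–65 m: 0.39 × 3.2×10⁻⁴ × 65 = 0.008112 m
Layer 2: 0.59 × 2.9×10⁻⁴ × 890 = 0.152279 m
955–1675 m: 0.54 × 720 × 1.9×10⁻⁴ = 0.073872 m
Layer 4: 1.8×10⁻⁴ × 0.86 × 520 = 0.080496 m
960 × 0.65 × 1.8×10⁻⁴ = 0.11232 m
Δh = 0.008112 + 0.152279 + 0.073872 + 0.080496 + 0.11232 = 0.427079 m

0.427 m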